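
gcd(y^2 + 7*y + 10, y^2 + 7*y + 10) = y^2 + 7*y + 10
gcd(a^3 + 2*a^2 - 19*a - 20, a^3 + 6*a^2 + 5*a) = a^2 + 6*a + 5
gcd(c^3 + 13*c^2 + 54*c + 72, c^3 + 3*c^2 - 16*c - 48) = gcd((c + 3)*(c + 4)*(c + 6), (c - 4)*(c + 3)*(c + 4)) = c^2 + 7*c + 12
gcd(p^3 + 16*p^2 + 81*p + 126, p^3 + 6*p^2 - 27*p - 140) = p + 7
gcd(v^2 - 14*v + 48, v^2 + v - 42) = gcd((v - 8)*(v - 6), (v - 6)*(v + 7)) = v - 6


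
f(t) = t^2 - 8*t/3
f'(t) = 2*t - 8/3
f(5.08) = 12.26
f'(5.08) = 7.49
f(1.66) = -1.67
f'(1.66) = 0.65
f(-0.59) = 1.92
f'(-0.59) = -3.85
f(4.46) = 8.00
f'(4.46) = 6.25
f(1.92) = -1.43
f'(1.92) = 1.17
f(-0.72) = 2.44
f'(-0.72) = -4.11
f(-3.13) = 18.14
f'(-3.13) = -8.93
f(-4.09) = 27.63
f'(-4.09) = -10.85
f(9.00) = 57.00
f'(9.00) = 15.33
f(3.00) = 1.00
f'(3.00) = 3.33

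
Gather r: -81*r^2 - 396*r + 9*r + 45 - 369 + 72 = -81*r^2 - 387*r - 252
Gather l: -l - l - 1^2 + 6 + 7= 12 - 2*l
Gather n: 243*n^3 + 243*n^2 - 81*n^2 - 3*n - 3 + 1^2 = 243*n^3 + 162*n^2 - 3*n - 2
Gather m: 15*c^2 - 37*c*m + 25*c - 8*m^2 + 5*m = 15*c^2 + 25*c - 8*m^2 + m*(5 - 37*c)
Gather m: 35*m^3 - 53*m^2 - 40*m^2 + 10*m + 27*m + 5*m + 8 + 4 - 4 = 35*m^3 - 93*m^2 + 42*m + 8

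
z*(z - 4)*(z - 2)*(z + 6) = z^4 - 28*z^2 + 48*z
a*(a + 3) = a^2 + 3*a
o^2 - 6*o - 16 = (o - 8)*(o + 2)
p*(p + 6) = p^2 + 6*p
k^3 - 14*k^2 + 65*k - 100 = (k - 5)^2*(k - 4)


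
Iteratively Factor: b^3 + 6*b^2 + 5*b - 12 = (b + 3)*(b^2 + 3*b - 4) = (b + 3)*(b + 4)*(b - 1)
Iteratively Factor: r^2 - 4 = (r - 2)*(r + 2)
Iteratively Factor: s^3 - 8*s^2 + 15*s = (s - 5)*(s^2 - 3*s) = (s - 5)*(s - 3)*(s)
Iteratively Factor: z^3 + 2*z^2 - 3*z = (z - 1)*(z^2 + 3*z) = (z - 1)*(z + 3)*(z)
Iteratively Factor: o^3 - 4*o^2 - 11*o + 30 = (o - 5)*(o^2 + o - 6) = (o - 5)*(o - 2)*(o + 3)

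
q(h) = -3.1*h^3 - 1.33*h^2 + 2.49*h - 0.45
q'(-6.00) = -316.35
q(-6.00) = 606.33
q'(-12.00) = -1304.79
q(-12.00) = 5134.95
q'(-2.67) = -56.71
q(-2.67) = 42.43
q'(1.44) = -20.62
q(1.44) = -8.88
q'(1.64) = -26.89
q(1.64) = -13.62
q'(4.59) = -205.65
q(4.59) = -316.82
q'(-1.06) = -5.14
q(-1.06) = -0.89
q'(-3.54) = -104.64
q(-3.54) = 111.59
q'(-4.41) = -166.65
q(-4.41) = 228.58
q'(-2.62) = -54.38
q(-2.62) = 39.65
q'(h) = -9.3*h^2 - 2.66*h + 2.49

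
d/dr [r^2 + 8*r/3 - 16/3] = 2*r + 8/3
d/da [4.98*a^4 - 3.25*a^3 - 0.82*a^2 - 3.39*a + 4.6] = 19.92*a^3 - 9.75*a^2 - 1.64*a - 3.39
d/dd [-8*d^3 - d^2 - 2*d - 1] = -24*d^2 - 2*d - 2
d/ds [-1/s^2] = 2/s^3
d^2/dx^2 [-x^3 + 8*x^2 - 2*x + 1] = 16 - 6*x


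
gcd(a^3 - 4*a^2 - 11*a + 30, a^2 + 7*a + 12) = a + 3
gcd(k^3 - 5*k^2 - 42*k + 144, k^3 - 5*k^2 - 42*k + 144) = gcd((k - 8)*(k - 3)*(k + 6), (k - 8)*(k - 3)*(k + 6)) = k^3 - 5*k^2 - 42*k + 144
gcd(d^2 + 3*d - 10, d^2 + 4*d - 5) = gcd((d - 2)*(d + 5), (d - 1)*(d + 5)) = d + 5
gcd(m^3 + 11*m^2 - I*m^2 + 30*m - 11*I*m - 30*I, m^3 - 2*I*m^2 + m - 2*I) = m - I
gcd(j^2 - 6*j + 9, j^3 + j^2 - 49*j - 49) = 1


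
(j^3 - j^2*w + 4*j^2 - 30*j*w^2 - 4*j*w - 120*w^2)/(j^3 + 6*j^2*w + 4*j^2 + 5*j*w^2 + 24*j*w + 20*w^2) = (j - 6*w)/(j + w)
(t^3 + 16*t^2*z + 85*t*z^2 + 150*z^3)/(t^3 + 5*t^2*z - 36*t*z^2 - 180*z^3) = (-t - 5*z)/(-t + 6*z)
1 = 1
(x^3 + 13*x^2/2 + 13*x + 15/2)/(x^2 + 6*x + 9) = (2*x^2 + 7*x + 5)/(2*(x + 3))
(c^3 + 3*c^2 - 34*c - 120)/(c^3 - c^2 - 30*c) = (c + 4)/c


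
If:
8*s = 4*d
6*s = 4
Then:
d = 4/3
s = 2/3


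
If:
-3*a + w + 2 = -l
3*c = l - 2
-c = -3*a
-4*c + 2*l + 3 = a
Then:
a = -7/5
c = -21/5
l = -53/5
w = 22/5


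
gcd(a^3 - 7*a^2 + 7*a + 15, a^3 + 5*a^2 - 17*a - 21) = a^2 - 2*a - 3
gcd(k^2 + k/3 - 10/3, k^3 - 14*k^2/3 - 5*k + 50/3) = k^2 + k/3 - 10/3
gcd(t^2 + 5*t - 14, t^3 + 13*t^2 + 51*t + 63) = t + 7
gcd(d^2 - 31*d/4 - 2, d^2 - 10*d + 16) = d - 8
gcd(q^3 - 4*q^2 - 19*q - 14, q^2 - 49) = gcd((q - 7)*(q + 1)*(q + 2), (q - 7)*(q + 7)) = q - 7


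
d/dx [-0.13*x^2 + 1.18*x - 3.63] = 1.18 - 0.26*x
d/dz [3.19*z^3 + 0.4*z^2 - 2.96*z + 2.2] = 9.57*z^2 + 0.8*z - 2.96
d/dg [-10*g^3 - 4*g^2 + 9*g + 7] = -30*g^2 - 8*g + 9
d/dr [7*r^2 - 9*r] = 14*r - 9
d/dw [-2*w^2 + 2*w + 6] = 2 - 4*w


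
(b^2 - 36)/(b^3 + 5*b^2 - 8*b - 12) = (b - 6)/(b^2 - b - 2)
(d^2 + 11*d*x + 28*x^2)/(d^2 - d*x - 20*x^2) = (-d - 7*x)/(-d + 5*x)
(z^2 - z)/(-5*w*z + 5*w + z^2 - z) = z/(-5*w + z)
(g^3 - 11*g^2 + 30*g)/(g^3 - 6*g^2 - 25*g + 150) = g/(g + 5)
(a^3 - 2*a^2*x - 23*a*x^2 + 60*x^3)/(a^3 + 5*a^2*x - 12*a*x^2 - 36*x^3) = (a^2 + a*x - 20*x^2)/(a^2 + 8*a*x + 12*x^2)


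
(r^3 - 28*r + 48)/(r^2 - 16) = (r^2 + 4*r - 12)/(r + 4)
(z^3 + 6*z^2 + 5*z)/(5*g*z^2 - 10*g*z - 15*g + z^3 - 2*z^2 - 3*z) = z*(z + 5)/(5*g*z - 15*g + z^2 - 3*z)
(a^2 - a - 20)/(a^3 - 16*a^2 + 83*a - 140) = (a + 4)/(a^2 - 11*a + 28)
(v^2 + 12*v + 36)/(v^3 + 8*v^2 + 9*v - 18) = (v + 6)/(v^2 + 2*v - 3)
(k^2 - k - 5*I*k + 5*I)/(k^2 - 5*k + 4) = (k - 5*I)/(k - 4)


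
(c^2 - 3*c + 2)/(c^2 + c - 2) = (c - 2)/(c + 2)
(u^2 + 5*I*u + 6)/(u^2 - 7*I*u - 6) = (u + 6*I)/(u - 6*I)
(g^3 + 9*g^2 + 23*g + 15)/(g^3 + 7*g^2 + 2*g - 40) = (g^2 + 4*g + 3)/(g^2 + 2*g - 8)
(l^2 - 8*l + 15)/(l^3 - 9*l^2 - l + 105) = (l - 3)/(l^2 - 4*l - 21)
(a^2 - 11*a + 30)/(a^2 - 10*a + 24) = (a - 5)/(a - 4)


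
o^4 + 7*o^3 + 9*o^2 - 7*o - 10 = (o - 1)*(o + 1)*(o + 2)*(o + 5)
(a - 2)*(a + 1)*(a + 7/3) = a^3 + 4*a^2/3 - 13*a/3 - 14/3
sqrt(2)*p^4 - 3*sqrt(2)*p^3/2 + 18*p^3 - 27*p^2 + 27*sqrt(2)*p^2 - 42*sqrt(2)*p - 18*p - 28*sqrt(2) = (p - 2)*(p + 2*sqrt(2))*(p + 7*sqrt(2))*(sqrt(2)*p + sqrt(2)/2)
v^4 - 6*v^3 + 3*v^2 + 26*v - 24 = (v - 4)*(v - 3)*(v - 1)*(v + 2)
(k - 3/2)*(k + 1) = k^2 - k/2 - 3/2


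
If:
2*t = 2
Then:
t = 1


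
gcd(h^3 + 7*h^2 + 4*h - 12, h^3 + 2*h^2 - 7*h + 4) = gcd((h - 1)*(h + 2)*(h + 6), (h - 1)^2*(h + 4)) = h - 1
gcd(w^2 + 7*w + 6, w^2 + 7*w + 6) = w^2 + 7*w + 6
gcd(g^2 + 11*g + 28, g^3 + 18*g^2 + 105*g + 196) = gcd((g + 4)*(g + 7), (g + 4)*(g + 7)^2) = g^2 + 11*g + 28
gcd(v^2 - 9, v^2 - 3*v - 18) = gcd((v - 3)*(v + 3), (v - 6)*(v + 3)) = v + 3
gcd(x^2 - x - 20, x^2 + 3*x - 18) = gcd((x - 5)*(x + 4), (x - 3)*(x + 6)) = 1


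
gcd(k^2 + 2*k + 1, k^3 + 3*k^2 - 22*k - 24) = k + 1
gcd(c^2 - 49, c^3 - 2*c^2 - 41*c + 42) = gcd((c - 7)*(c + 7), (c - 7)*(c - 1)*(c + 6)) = c - 7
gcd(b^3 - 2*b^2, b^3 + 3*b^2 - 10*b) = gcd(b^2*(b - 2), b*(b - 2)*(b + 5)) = b^2 - 2*b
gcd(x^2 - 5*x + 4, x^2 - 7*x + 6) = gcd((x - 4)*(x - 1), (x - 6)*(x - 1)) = x - 1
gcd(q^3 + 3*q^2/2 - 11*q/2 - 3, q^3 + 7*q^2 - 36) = q^2 + q - 6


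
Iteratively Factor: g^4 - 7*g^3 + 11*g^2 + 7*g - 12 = (g - 3)*(g^3 - 4*g^2 - g + 4) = (g - 3)*(g + 1)*(g^2 - 5*g + 4) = (g - 3)*(g - 1)*(g + 1)*(g - 4)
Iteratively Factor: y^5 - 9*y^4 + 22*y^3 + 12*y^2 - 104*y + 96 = (y - 2)*(y^4 - 7*y^3 + 8*y^2 + 28*y - 48) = (y - 2)^2*(y^3 - 5*y^2 - 2*y + 24) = (y - 3)*(y - 2)^2*(y^2 - 2*y - 8) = (y - 4)*(y - 3)*(y - 2)^2*(y + 2)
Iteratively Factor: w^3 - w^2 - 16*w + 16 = (w - 4)*(w^2 + 3*w - 4) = (w - 4)*(w - 1)*(w + 4)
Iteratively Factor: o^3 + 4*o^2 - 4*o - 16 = (o + 4)*(o^2 - 4) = (o - 2)*(o + 4)*(o + 2)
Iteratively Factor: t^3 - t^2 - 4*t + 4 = (t - 1)*(t^2 - 4) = (t - 2)*(t - 1)*(t + 2)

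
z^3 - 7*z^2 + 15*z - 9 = (z - 3)^2*(z - 1)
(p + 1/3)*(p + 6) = p^2 + 19*p/3 + 2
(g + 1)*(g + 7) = g^2 + 8*g + 7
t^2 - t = t*(t - 1)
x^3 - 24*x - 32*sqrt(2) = (x - 4*sqrt(2))*(x + 2*sqrt(2))^2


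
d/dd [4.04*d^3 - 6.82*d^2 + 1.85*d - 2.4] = 12.12*d^2 - 13.64*d + 1.85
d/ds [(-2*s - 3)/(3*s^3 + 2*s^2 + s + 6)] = (-6*s^3 - 4*s^2 - 2*s + (2*s + 3)*(9*s^2 + 4*s + 1) - 12)/(3*s^3 + 2*s^2 + s + 6)^2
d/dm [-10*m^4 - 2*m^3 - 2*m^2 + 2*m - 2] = -40*m^3 - 6*m^2 - 4*m + 2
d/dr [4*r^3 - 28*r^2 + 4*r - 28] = 12*r^2 - 56*r + 4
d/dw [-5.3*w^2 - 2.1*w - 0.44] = -10.6*w - 2.1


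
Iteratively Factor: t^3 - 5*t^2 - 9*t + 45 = (t - 5)*(t^2 - 9) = (t - 5)*(t - 3)*(t + 3)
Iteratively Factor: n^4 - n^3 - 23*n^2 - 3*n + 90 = (n + 3)*(n^3 - 4*n^2 - 11*n + 30) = (n - 2)*(n + 3)*(n^2 - 2*n - 15) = (n - 5)*(n - 2)*(n + 3)*(n + 3)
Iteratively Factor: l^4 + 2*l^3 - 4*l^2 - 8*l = (l + 2)*(l^3 - 4*l) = l*(l + 2)*(l^2 - 4) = l*(l - 2)*(l + 2)*(l + 2)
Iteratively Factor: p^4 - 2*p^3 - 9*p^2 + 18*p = (p + 3)*(p^3 - 5*p^2 + 6*p) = (p - 3)*(p + 3)*(p^2 - 2*p) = p*(p - 3)*(p + 3)*(p - 2)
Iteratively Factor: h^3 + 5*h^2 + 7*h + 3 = (h + 1)*(h^2 + 4*h + 3) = (h + 1)^2*(h + 3)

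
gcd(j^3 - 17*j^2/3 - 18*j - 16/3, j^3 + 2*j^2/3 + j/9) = j + 1/3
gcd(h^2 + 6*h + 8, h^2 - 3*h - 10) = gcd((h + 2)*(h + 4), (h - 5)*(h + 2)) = h + 2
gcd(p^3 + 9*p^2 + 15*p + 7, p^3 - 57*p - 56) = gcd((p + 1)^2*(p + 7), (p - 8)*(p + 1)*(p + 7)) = p^2 + 8*p + 7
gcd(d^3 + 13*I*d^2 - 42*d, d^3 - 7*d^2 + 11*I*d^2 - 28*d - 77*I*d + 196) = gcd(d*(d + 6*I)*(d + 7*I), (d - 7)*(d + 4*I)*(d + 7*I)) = d + 7*I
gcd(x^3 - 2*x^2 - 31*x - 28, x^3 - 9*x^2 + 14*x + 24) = x + 1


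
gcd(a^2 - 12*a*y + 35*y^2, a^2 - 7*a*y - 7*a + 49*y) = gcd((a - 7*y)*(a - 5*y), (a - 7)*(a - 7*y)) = -a + 7*y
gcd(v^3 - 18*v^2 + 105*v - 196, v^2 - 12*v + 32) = v - 4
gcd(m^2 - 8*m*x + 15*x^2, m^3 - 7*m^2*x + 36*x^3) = -m + 3*x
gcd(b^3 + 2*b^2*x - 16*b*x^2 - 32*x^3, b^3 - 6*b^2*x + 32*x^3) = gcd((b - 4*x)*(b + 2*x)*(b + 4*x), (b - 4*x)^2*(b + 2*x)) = -b^2 + 2*b*x + 8*x^2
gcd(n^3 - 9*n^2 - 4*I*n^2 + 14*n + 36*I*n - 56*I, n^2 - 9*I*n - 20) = n - 4*I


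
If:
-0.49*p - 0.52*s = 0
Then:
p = -1.06122448979592*s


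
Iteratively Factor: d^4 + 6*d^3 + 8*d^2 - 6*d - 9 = (d - 1)*(d^3 + 7*d^2 + 15*d + 9) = (d - 1)*(d + 3)*(d^2 + 4*d + 3) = (d - 1)*(d + 1)*(d + 3)*(d + 3)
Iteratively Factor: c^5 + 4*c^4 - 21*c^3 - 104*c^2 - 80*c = (c + 1)*(c^4 + 3*c^3 - 24*c^2 - 80*c) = (c + 1)*(c + 4)*(c^3 - c^2 - 20*c) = (c + 1)*(c + 4)^2*(c^2 - 5*c) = c*(c + 1)*(c + 4)^2*(c - 5)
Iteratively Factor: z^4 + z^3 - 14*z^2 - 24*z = (z + 2)*(z^3 - z^2 - 12*z) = (z - 4)*(z + 2)*(z^2 + 3*z) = (z - 4)*(z + 2)*(z + 3)*(z)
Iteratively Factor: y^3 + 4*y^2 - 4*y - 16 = (y - 2)*(y^2 + 6*y + 8) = (y - 2)*(y + 2)*(y + 4)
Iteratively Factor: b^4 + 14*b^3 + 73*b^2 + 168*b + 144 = (b + 3)*(b^3 + 11*b^2 + 40*b + 48) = (b + 3)*(b + 4)*(b^2 + 7*b + 12) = (b + 3)^2*(b + 4)*(b + 4)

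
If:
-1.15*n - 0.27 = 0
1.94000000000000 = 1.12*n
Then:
No Solution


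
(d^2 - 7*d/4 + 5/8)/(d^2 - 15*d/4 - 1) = (-8*d^2 + 14*d - 5)/(2*(-4*d^2 + 15*d + 4))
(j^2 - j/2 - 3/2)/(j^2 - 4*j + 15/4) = 2*(j + 1)/(2*j - 5)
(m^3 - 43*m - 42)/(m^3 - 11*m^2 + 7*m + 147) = (m^2 + 7*m + 6)/(m^2 - 4*m - 21)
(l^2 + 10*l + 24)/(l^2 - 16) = (l + 6)/(l - 4)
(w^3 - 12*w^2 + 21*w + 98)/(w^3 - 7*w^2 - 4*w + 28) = (w - 7)/(w - 2)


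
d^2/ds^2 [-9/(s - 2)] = -18/(s - 2)^3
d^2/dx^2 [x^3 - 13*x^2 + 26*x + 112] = 6*x - 26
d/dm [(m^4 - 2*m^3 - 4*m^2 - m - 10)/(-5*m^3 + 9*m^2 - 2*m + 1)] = (-5*m^6 + 18*m^5 - 44*m^4 + 2*m^3 - 139*m^2 + 172*m - 21)/(25*m^6 - 90*m^5 + 101*m^4 - 46*m^3 + 22*m^2 - 4*m + 1)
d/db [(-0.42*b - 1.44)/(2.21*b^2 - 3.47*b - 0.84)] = (0.9282*b^2 + 6.3648*b - 4.644)/(4.8841*b^4 - 15.3374*b^3 + 8.3281*b^2 + 5.8296*b + 0.7056)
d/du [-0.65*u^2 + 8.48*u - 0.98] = 8.48 - 1.3*u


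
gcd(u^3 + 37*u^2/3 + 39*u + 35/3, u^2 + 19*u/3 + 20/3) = u + 5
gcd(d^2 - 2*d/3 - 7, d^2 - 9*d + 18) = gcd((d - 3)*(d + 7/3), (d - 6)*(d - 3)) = d - 3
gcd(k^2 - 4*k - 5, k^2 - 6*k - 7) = k + 1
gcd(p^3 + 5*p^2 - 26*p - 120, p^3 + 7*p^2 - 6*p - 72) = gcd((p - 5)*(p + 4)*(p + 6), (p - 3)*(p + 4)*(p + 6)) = p^2 + 10*p + 24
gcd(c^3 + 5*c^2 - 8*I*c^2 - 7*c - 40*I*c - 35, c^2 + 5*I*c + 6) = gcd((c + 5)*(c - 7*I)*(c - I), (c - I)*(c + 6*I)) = c - I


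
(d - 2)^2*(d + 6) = d^3 + 2*d^2 - 20*d + 24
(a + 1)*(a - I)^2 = a^3 + a^2 - 2*I*a^2 - a - 2*I*a - 1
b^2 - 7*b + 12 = (b - 4)*(b - 3)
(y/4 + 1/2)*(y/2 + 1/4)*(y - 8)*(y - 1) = y^4/8 - 13*y^3/16 - 27*y^2/16 + 11*y/8 + 1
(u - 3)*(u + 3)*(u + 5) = u^3 + 5*u^2 - 9*u - 45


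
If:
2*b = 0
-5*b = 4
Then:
No Solution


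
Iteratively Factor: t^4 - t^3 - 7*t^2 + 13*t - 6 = (t - 1)*(t^3 - 7*t + 6) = (t - 2)*(t - 1)*(t^2 + 2*t - 3) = (t - 2)*(t - 1)*(t + 3)*(t - 1)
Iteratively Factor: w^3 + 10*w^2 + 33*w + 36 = (w + 3)*(w^2 + 7*w + 12) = (w + 3)^2*(w + 4)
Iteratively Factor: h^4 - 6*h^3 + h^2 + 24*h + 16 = (h + 1)*(h^3 - 7*h^2 + 8*h + 16) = (h - 4)*(h + 1)*(h^2 - 3*h - 4) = (h - 4)*(h + 1)^2*(h - 4)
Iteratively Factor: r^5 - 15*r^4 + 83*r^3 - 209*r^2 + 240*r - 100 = (r - 2)*(r^4 - 13*r^3 + 57*r^2 - 95*r + 50) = (r - 2)*(r - 1)*(r^3 - 12*r^2 + 45*r - 50) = (r - 5)*(r - 2)*(r - 1)*(r^2 - 7*r + 10) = (r - 5)*(r - 2)^2*(r - 1)*(r - 5)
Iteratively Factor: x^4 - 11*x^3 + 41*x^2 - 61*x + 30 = (x - 5)*(x^3 - 6*x^2 + 11*x - 6) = (x - 5)*(x - 3)*(x^2 - 3*x + 2) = (x - 5)*(x - 3)*(x - 1)*(x - 2)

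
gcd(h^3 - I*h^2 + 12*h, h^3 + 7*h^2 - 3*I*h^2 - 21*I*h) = h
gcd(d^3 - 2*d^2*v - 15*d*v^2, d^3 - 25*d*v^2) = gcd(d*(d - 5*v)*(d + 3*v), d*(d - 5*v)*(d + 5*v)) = -d^2 + 5*d*v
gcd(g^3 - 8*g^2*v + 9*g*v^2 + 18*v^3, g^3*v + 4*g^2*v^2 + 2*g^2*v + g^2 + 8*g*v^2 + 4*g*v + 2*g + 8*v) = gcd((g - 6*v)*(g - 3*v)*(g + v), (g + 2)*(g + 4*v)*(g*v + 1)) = 1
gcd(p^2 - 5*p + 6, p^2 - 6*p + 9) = p - 3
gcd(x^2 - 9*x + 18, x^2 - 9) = x - 3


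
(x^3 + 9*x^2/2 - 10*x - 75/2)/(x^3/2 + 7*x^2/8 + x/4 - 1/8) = 4*(2*x^3 + 9*x^2 - 20*x - 75)/(4*x^3 + 7*x^2 + 2*x - 1)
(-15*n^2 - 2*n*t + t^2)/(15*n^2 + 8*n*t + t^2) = (-5*n + t)/(5*n + t)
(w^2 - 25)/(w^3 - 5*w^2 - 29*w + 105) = (w - 5)/(w^2 - 10*w + 21)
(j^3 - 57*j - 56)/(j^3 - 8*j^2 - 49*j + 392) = (j + 1)/(j - 7)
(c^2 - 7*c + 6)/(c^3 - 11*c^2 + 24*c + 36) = (c - 1)/(c^2 - 5*c - 6)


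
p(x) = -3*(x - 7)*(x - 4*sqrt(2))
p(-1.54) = -184.38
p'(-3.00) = 55.97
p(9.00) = -20.06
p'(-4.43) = 64.55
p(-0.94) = -157.14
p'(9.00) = -16.03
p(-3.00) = -259.71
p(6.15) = 1.26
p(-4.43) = -345.88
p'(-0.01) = 38.03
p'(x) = -6*x + 12*sqrt(2) + 21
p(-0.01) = -119.17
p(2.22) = -49.28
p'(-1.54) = 47.21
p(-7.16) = -544.46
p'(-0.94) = 43.61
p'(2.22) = 24.65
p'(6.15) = 1.07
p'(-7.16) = 80.93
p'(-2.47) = 52.79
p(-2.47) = -230.88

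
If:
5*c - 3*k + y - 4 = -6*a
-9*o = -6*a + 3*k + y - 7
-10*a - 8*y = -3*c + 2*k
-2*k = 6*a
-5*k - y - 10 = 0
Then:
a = 221/355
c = -332/355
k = -663/355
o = 17/9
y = -47/71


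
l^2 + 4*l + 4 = (l + 2)^2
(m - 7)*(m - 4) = m^2 - 11*m + 28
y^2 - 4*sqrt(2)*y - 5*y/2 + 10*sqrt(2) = (y - 5/2)*(y - 4*sqrt(2))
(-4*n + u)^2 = 16*n^2 - 8*n*u + u^2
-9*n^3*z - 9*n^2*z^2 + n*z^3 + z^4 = z*(-3*n + z)*(n + z)*(3*n + z)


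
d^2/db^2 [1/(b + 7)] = 2/(b + 7)^3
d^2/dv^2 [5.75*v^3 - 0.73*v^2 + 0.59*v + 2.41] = 34.5*v - 1.46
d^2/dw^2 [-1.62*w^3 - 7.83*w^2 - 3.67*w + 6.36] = -9.72*w - 15.66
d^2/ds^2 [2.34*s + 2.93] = 0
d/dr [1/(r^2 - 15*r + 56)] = (15 - 2*r)/(r^2 - 15*r + 56)^2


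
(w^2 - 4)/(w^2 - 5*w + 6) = (w + 2)/(w - 3)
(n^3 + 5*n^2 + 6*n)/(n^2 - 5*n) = (n^2 + 5*n + 6)/(n - 5)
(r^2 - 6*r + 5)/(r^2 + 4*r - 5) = (r - 5)/(r + 5)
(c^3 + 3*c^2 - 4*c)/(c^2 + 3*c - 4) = c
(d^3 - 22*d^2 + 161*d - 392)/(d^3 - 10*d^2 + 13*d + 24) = (d^2 - 14*d + 49)/(d^2 - 2*d - 3)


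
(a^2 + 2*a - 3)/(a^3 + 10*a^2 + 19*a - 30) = (a + 3)/(a^2 + 11*a + 30)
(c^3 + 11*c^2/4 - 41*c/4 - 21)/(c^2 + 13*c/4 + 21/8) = 2*(c^2 + c - 12)/(2*c + 3)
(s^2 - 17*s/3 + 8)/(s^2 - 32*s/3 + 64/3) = (s - 3)/(s - 8)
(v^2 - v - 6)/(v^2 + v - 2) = (v - 3)/(v - 1)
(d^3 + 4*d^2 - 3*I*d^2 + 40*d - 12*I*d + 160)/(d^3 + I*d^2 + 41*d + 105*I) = (d^2 + d*(4 - 8*I) - 32*I)/(d^2 - 4*I*d + 21)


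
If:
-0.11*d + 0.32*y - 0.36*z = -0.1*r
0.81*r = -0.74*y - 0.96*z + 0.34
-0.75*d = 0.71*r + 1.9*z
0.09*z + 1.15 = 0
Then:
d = -9.68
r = 44.42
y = -31.58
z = -12.78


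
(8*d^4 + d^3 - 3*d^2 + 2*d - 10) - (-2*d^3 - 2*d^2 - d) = 8*d^4 + 3*d^3 - d^2 + 3*d - 10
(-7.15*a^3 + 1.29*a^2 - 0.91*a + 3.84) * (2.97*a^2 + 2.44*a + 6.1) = -21.2355*a^5 - 13.6147*a^4 - 43.1701*a^3 + 17.0534*a^2 + 3.8186*a + 23.424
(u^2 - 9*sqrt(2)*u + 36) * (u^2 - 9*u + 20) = u^4 - 9*sqrt(2)*u^3 - 9*u^3 + 56*u^2 + 81*sqrt(2)*u^2 - 324*u - 180*sqrt(2)*u + 720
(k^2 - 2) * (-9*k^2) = -9*k^4 + 18*k^2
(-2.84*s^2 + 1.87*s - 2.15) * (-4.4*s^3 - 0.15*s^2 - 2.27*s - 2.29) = 12.496*s^5 - 7.802*s^4 + 15.6263*s^3 + 2.5812*s^2 + 0.598199999999999*s + 4.9235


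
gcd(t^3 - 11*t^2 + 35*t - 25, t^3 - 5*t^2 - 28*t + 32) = t - 1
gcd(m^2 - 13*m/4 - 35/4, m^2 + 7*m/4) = m + 7/4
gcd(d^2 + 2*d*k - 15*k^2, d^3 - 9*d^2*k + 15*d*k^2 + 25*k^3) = 1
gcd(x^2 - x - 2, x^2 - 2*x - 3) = x + 1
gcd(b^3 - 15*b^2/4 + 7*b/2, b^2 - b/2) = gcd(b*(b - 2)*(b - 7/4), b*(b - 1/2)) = b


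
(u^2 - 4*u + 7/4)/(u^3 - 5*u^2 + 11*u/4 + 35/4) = (2*u - 1)/(2*u^2 - 3*u - 5)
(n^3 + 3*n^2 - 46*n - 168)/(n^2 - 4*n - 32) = (n^2 - n - 42)/(n - 8)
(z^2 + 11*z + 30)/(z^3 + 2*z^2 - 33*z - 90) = (z + 6)/(z^2 - 3*z - 18)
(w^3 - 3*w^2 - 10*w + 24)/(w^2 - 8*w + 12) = (w^2 - w - 12)/(w - 6)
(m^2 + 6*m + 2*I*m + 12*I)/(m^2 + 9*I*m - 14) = (m + 6)/(m + 7*I)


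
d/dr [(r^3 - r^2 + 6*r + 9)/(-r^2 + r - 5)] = (-r^4 + 2*r^3 - 10*r^2 + 28*r - 39)/(r^4 - 2*r^3 + 11*r^2 - 10*r + 25)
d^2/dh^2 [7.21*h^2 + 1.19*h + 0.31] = 14.4200000000000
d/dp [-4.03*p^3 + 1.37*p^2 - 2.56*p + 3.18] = -12.09*p^2 + 2.74*p - 2.56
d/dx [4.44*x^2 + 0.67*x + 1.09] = 8.88*x + 0.67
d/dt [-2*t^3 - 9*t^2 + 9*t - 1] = -6*t^2 - 18*t + 9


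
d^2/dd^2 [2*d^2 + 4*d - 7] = 4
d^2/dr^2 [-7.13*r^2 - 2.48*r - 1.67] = -14.2600000000000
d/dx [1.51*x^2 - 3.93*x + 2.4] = 3.02*x - 3.93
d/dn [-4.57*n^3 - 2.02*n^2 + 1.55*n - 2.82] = -13.71*n^2 - 4.04*n + 1.55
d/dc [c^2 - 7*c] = 2*c - 7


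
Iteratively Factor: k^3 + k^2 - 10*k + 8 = (k - 2)*(k^2 + 3*k - 4) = (k - 2)*(k + 4)*(k - 1)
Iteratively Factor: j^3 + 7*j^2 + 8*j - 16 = (j + 4)*(j^2 + 3*j - 4) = (j + 4)^2*(j - 1)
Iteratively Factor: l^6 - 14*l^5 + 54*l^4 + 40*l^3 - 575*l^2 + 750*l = (l - 5)*(l^5 - 9*l^4 + 9*l^3 + 85*l^2 - 150*l) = (l - 5)*(l - 2)*(l^4 - 7*l^3 - 5*l^2 + 75*l) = (l - 5)*(l - 2)*(l + 3)*(l^3 - 10*l^2 + 25*l) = l*(l - 5)*(l - 2)*(l + 3)*(l^2 - 10*l + 25) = l*(l - 5)^2*(l - 2)*(l + 3)*(l - 5)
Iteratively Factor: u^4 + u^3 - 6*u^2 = (u)*(u^3 + u^2 - 6*u) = u^2*(u^2 + u - 6) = u^2*(u - 2)*(u + 3)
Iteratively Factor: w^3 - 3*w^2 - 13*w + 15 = (w + 3)*(w^2 - 6*w + 5) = (w - 5)*(w + 3)*(w - 1)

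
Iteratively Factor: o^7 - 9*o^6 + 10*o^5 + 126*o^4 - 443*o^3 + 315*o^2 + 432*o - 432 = (o - 3)*(o^6 - 6*o^5 - 8*o^4 + 102*o^3 - 137*o^2 - 96*o + 144) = (o - 4)*(o - 3)*(o^5 - 2*o^4 - 16*o^3 + 38*o^2 + 15*o - 36) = (o - 4)*(o - 3)*(o + 1)*(o^4 - 3*o^3 - 13*o^2 + 51*o - 36) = (o - 4)*(o - 3)^2*(o + 1)*(o^3 - 13*o + 12) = (o - 4)*(o - 3)^3*(o + 1)*(o^2 + 3*o - 4) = (o - 4)*(o - 3)^3*(o - 1)*(o + 1)*(o + 4)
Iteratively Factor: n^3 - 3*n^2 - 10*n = (n + 2)*(n^2 - 5*n) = n*(n + 2)*(n - 5)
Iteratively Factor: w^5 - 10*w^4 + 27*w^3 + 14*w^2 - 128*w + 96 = (w - 4)*(w^4 - 6*w^3 + 3*w^2 + 26*w - 24) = (w - 4)*(w + 2)*(w^3 - 8*w^2 + 19*w - 12) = (w - 4)^2*(w + 2)*(w^2 - 4*w + 3) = (w - 4)^2*(w - 3)*(w + 2)*(w - 1)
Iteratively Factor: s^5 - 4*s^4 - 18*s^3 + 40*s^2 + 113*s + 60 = (s + 1)*(s^4 - 5*s^3 - 13*s^2 + 53*s + 60) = (s + 1)^2*(s^3 - 6*s^2 - 7*s + 60) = (s - 4)*(s + 1)^2*(s^2 - 2*s - 15) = (s - 5)*(s - 4)*(s + 1)^2*(s + 3)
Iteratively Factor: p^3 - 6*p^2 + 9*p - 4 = (p - 1)*(p^2 - 5*p + 4) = (p - 1)^2*(p - 4)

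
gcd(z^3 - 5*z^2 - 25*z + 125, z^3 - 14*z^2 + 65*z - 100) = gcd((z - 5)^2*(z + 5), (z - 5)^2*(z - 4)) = z^2 - 10*z + 25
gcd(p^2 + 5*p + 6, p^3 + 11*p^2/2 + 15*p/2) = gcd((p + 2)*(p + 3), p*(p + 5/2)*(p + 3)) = p + 3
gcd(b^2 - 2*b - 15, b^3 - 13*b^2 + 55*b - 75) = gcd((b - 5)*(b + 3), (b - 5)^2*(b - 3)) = b - 5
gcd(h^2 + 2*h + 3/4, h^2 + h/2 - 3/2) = h + 3/2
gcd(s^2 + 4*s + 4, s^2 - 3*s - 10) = s + 2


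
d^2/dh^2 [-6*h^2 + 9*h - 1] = -12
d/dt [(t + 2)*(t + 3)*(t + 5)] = 3*t^2 + 20*t + 31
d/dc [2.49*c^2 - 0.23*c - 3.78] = 4.98*c - 0.23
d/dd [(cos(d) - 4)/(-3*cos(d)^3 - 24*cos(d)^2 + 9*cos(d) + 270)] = (125*cos(d)/2 + 2*cos(2*d) - cos(3*d)/2 - 100)*sin(d)/(3*(cos(d)^3 + 8*cos(d)^2 - 3*cos(d) - 90)^2)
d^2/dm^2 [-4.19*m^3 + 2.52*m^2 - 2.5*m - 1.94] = 5.04 - 25.14*m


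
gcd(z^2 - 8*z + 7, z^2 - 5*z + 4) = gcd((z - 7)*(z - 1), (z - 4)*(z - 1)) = z - 1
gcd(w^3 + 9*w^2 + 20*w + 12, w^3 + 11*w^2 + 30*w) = w + 6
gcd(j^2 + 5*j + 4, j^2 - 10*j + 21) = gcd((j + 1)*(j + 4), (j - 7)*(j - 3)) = 1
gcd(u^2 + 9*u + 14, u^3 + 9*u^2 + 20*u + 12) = u + 2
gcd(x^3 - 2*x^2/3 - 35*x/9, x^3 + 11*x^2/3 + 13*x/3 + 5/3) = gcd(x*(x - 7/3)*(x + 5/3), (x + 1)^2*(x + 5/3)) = x + 5/3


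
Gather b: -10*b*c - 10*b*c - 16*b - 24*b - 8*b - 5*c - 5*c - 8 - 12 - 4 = b*(-20*c - 48) - 10*c - 24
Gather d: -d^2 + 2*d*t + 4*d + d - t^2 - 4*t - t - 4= -d^2 + d*(2*t + 5) - t^2 - 5*t - 4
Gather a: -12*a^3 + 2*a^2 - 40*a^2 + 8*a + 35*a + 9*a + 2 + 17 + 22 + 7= -12*a^3 - 38*a^2 + 52*a + 48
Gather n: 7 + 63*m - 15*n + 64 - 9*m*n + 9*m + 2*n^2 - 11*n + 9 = 72*m + 2*n^2 + n*(-9*m - 26) + 80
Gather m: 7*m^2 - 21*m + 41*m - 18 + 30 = 7*m^2 + 20*m + 12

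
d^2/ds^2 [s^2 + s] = 2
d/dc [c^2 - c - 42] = 2*c - 1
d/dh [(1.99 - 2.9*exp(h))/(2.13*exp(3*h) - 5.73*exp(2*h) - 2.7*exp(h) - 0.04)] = (12.354*exp(3*h) - 29.3331*exp(2*h) + 22.8054*exp(h) + 5.489)*exp(h)/(4.5369*exp(6*h) - 24.4098*exp(5*h) + 21.3309*exp(4*h) + 30.7716*exp(3*h) + 7.7484*exp(2*h) + 0.216*exp(h) + 0.0016)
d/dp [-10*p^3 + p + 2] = 1 - 30*p^2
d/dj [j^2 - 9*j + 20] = 2*j - 9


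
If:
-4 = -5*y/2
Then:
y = 8/5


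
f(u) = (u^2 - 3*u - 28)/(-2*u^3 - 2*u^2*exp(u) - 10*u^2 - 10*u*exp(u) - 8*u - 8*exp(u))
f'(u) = (2*u - 3)/(-2*u^3 - 2*u^2*exp(u) - 10*u^2 - 10*u*exp(u) - 8*u - 8*exp(u)) + (u^2 - 3*u - 28)*(2*u^2*exp(u) + 6*u^2 + 14*u*exp(u) + 20*u + 18*exp(u) + 8)/(-2*u^3 - 2*u^2*exp(u) - 10*u^2 - 10*u*exp(u) - 8*u - 8*exp(u))^2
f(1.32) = 0.24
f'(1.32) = -0.37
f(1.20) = 0.29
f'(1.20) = -0.46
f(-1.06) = 94.13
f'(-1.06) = 1734.80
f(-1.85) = 3.08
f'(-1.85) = 5.37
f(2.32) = 0.06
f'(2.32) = -0.08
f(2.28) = 0.06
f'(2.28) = -0.08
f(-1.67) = 4.37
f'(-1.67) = 9.52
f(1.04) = 0.38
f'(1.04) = -0.62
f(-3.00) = 0.85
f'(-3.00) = 0.64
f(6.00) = 0.00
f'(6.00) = 0.00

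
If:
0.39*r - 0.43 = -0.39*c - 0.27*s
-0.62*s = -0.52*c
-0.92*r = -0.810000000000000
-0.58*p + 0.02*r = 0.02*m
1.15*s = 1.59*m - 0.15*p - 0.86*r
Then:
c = 0.14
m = 0.56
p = 0.01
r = 0.88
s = 0.12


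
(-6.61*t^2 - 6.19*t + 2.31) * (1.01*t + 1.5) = -6.6761*t^3 - 16.1669*t^2 - 6.9519*t + 3.465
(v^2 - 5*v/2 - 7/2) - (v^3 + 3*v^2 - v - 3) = -v^3 - 2*v^2 - 3*v/2 - 1/2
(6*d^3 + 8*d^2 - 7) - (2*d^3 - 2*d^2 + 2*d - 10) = 4*d^3 + 10*d^2 - 2*d + 3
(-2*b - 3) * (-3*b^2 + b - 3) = 6*b^3 + 7*b^2 + 3*b + 9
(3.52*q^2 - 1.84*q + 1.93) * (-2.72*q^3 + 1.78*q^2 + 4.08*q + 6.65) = -9.5744*q^5 + 11.2704*q^4 + 5.8368*q^3 + 19.3362*q^2 - 4.3616*q + 12.8345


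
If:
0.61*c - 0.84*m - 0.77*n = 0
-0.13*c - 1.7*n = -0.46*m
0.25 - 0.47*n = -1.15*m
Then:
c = -0.36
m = -0.23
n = -0.03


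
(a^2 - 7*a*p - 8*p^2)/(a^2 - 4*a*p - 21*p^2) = (-a^2 + 7*a*p + 8*p^2)/(-a^2 + 4*a*p + 21*p^2)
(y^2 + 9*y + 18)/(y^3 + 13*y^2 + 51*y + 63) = (y + 6)/(y^2 + 10*y + 21)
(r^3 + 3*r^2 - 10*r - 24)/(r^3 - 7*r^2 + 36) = (r + 4)/(r - 6)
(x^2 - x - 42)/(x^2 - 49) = (x + 6)/(x + 7)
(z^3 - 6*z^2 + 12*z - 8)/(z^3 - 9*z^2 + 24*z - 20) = (z - 2)/(z - 5)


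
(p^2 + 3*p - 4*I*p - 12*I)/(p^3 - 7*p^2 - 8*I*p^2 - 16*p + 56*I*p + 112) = (p + 3)/(p^2 - p*(7 + 4*I) + 28*I)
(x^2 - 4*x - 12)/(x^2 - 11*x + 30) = (x + 2)/(x - 5)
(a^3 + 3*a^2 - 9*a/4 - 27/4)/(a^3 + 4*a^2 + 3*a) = (a^2 - 9/4)/(a*(a + 1))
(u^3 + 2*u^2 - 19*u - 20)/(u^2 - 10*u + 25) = (u^3 + 2*u^2 - 19*u - 20)/(u^2 - 10*u + 25)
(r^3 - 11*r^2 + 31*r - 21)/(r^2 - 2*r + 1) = (r^2 - 10*r + 21)/(r - 1)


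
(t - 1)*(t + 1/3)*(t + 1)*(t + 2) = t^4 + 7*t^3/3 - t^2/3 - 7*t/3 - 2/3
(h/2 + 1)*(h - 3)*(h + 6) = h^3/2 + 5*h^2/2 - 6*h - 18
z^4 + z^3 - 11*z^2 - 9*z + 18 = (z - 3)*(z - 1)*(z + 2)*(z + 3)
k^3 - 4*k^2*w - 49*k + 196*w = (k - 7)*(k + 7)*(k - 4*w)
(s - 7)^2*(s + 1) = s^3 - 13*s^2 + 35*s + 49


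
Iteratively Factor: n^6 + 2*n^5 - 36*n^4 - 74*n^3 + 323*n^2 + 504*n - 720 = (n - 5)*(n^5 + 7*n^4 - n^3 - 79*n^2 - 72*n + 144) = (n - 5)*(n - 3)*(n^4 + 10*n^3 + 29*n^2 + 8*n - 48) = (n - 5)*(n - 3)*(n - 1)*(n^3 + 11*n^2 + 40*n + 48) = (n - 5)*(n - 3)*(n - 1)*(n + 3)*(n^2 + 8*n + 16) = (n - 5)*(n - 3)*(n - 1)*(n + 3)*(n + 4)*(n + 4)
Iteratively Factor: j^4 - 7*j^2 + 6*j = (j - 2)*(j^3 + 2*j^2 - 3*j) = j*(j - 2)*(j^2 + 2*j - 3) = j*(j - 2)*(j - 1)*(j + 3)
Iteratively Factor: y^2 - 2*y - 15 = (y - 5)*(y + 3)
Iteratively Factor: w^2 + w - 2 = (w - 1)*(w + 2)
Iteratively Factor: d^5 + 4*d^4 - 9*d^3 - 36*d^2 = (d)*(d^4 + 4*d^3 - 9*d^2 - 36*d) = d*(d - 3)*(d^3 + 7*d^2 + 12*d) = d*(d - 3)*(d + 4)*(d^2 + 3*d) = d*(d - 3)*(d + 3)*(d + 4)*(d)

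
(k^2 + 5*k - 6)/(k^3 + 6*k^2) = (k - 1)/k^2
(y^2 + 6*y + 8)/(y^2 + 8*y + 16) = (y + 2)/(y + 4)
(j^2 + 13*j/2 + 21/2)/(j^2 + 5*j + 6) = (j + 7/2)/(j + 2)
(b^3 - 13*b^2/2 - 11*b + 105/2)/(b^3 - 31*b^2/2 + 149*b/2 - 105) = (b + 3)/(b - 6)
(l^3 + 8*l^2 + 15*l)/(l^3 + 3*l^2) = (l + 5)/l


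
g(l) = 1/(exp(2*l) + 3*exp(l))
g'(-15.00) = -1089672.46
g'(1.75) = -0.03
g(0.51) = 0.13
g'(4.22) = -0.00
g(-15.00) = 1089672.35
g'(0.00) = -0.31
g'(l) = (-2*exp(2*l) - 3*exp(l))/(exp(2*l) + 3*exp(l))^2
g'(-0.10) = -0.35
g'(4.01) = -0.00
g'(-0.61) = -0.60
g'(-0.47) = -0.52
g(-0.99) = 0.80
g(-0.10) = 0.28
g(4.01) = 0.00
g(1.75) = 0.02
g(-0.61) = 0.52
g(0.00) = 0.25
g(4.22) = 0.00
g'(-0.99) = -0.89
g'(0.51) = -0.17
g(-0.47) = 0.44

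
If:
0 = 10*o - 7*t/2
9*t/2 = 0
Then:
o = 0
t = 0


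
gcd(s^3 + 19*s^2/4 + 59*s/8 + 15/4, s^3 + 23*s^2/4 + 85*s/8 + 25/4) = s^2 + 13*s/4 + 5/2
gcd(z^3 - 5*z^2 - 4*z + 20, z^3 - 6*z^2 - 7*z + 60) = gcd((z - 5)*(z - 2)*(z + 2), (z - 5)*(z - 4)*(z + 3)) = z - 5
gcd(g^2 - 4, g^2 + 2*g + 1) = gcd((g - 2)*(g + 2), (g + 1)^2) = 1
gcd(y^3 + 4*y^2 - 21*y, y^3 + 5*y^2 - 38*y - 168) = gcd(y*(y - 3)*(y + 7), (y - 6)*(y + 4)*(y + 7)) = y + 7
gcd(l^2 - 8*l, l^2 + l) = l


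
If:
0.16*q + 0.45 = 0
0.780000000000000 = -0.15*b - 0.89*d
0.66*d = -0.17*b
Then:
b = 9.84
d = -2.54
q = -2.81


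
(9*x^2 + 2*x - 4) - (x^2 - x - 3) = 8*x^2 + 3*x - 1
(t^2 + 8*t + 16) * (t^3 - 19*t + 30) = t^5 + 8*t^4 - 3*t^3 - 122*t^2 - 64*t + 480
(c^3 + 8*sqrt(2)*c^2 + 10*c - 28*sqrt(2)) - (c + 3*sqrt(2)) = c^3 + 8*sqrt(2)*c^2 + 9*c - 31*sqrt(2)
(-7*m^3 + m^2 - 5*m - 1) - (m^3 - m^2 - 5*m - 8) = -8*m^3 + 2*m^2 + 7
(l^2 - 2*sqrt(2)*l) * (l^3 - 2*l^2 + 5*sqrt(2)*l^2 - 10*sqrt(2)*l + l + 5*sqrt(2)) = l^5 - 2*l^4 + 3*sqrt(2)*l^4 - 19*l^3 - 6*sqrt(2)*l^3 + 3*sqrt(2)*l^2 + 40*l^2 - 20*l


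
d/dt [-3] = 0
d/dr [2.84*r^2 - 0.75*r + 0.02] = 5.68*r - 0.75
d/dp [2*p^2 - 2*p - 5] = 4*p - 2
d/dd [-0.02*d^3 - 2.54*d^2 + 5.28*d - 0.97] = -0.06*d^2 - 5.08*d + 5.28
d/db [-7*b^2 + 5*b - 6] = 5 - 14*b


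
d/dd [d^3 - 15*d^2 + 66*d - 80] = 3*d^2 - 30*d + 66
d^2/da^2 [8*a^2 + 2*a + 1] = 16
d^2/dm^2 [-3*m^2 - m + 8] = -6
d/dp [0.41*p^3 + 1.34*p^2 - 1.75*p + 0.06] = 1.23*p^2 + 2.68*p - 1.75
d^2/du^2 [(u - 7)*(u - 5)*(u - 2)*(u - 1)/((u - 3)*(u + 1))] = 2*(u^6 - 6*u^5 + 3*u^4 - 40*u^3 + 651*u^2 - 1986*u + 1921)/(u^6 - 6*u^5 + 3*u^4 + 28*u^3 - 9*u^2 - 54*u - 27)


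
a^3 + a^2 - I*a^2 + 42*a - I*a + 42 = (a + 1)*(a - 7*I)*(a + 6*I)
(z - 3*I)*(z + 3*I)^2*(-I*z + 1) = -I*z^4 + 4*z^3 - 6*I*z^2 + 36*z + 27*I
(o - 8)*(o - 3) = o^2 - 11*o + 24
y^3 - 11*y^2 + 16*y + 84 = (y - 7)*(y - 6)*(y + 2)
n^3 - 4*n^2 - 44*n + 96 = (n - 8)*(n - 2)*(n + 6)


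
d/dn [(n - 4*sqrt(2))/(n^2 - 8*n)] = (n*(n - 8) - 2*(n - 4)*(n - 4*sqrt(2)))/(n^2*(n - 8)^2)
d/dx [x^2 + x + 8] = 2*x + 1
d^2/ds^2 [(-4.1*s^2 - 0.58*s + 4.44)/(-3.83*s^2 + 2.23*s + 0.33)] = (5.6843418860808e-14*s^4 + 87.051304*s^3 - 359.687556*s^2 + 231.927948*s - 55.343448)/(56.181887*s^6 - 98.134941*s^5 + 42.61641*s^4 + 5.821415*s^3 - 3.67191*s^2 - 0.728541*s - 0.035937)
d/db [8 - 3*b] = -3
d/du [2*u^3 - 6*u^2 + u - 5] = 6*u^2 - 12*u + 1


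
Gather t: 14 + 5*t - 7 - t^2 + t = -t^2 + 6*t + 7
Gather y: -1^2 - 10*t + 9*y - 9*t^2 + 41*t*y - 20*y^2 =-9*t^2 - 10*t - 20*y^2 + y*(41*t + 9) - 1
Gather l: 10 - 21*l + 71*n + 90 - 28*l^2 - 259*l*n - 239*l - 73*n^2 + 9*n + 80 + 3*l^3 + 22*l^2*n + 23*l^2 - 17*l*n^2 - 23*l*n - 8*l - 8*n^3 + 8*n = 3*l^3 + l^2*(22*n - 5) + l*(-17*n^2 - 282*n - 268) - 8*n^3 - 73*n^2 + 88*n + 180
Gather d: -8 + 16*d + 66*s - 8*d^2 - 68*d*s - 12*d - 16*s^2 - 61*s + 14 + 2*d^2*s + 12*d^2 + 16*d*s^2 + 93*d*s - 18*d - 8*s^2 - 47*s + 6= d^2*(2*s + 4) + d*(16*s^2 + 25*s - 14) - 24*s^2 - 42*s + 12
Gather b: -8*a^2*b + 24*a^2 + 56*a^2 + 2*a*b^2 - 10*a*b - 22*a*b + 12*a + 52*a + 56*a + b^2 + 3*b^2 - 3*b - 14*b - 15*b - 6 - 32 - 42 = 80*a^2 + 120*a + b^2*(2*a + 4) + b*(-8*a^2 - 32*a - 32) - 80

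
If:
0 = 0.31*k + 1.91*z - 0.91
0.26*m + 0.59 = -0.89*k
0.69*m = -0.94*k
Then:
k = -1.10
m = 1.50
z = 0.66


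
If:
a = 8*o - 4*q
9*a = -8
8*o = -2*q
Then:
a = -8/9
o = -1/27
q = 4/27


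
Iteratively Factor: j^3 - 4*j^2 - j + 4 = (j - 1)*(j^2 - 3*j - 4) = (j - 1)*(j + 1)*(j - 4)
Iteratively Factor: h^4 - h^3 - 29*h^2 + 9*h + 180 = (h - 5)*(h^3 + 4*h^2 - 9*h - 36) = (h - 5)*(h + 4)*(h^2 - 9) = (h - 5)*(h + 3)*(h + 4)*(h - 3)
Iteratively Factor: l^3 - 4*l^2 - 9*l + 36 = (l - 4)*(l^2 - 9) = (l - 4)*(l - 3)*(l + 3)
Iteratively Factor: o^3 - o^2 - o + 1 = (o - 1)*(o^2 - 1) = (o - 1)*(o + 1)*(o - 1)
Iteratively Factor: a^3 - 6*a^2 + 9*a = (a)*(a^2 - 6*a + 9) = a*(a - 3)*(a - 3)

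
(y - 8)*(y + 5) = y^2 - 3*y - 40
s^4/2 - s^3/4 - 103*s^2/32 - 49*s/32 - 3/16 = (s/2 + 1)*(s - 3)*(s + 1/4)^2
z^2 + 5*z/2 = z*(z + 5/2)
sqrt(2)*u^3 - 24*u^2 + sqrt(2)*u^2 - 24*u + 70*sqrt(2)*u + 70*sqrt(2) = (u - 7*sqrt(2))*(u - 5*sqrt(2))*(sqrt(2)*u + sqrt(2))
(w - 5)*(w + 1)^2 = w^3 - 3*w^2 - 9*w - 5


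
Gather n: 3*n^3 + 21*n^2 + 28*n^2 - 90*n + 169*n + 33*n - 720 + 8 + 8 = 3*n^3 + 49*n^2 + 112*n - 704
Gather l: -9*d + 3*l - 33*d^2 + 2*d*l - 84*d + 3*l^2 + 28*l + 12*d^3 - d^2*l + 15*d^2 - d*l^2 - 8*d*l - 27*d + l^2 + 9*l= 12*d^3 - 18*d^2 - 120*d + l^2*(4 - d) + l*(-d^2 - 6*d + 40)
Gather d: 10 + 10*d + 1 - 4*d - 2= 6*d + 9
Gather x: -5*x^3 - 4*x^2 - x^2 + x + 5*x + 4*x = -5*x^3 - 5*x^2 + 10*x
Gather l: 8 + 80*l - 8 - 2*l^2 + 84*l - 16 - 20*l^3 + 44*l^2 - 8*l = -20*l^3 + 42*l^2 + 156*l - 16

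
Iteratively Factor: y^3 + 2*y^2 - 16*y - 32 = (y - 4)*(y^2 + 6*y + 8) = (y - 4)*(y + 2)*(y + 4)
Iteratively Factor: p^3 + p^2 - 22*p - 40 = (p + 2)*(p^2 - p - 20) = (p + 2)*(p + 4)*(p - 5)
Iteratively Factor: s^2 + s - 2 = (s + 2)*(s - 1)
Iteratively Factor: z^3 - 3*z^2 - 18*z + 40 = (z + 4)*(z^2 - 7*z + 10) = (z - 2)*(z + 4)*(z - 5)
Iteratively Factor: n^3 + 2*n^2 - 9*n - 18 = (n + 2)*(n^2 - 9) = (n + 2)*(n + 3)*(n - 3)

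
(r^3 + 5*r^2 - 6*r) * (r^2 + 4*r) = r^5 + 9*r^4 + 14*r^3 - 24*r^2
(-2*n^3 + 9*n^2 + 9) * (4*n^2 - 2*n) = -8*n^5 + 40*n^4 - 18*n^3 + 36*n^2 - 18*n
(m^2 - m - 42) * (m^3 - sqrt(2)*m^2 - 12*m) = m^5 - sqrt(2)*m^4 - m^4 - 54*m^3 + sqrt(2)*m^3 + 12*m^2 + 42*sqrt(2)*m^2 + 504*m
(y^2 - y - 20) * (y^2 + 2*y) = y^4 + y^3 - 22*y^2 - 40*y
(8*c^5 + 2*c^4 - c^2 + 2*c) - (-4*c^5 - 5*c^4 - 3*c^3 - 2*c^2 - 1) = 12*c^5 + 7*c^4 + 3*c^3 + c^2 + 2*c + 1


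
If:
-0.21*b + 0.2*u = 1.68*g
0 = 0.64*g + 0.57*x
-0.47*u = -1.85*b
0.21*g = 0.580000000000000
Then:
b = 8.04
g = 2.76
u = 31.64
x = -3.10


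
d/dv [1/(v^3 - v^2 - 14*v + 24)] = (-3*v^2 + 2*v + 14)/(v^3 - v^2 - 14*v + 24)^2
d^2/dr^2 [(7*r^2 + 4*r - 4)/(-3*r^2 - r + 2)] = 2*(-15*r^3 - 18*r^2 - 36*r - 8)/(27*r^6 + 27*r^5 - 45*r^4 - 35*r^3 + 30*r^2 + 12*r - 8)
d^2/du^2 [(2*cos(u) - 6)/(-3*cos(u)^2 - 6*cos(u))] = 2*(-8*(cos(u) - 3)*(cos(u) + 1)^2*sin(u)^2 + (cos(u) + 2)^2*cos(u)^3 + (cos(u) + 2)*(6*cos(u) + 3*cos(2*u) - 2*cos(3*u) + 1)*cos(u))/(3*(cos(u) + 2)^3*cos(u)^3)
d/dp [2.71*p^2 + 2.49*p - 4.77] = 5.42*p + 2.49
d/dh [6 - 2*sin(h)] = -2*cos(h)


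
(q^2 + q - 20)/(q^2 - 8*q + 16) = (q + 5)/(q - 4)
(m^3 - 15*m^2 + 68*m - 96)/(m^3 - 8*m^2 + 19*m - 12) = (m - 8)/(m - 1)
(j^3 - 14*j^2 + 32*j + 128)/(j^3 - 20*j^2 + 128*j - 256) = (j + 2)/(j - 4)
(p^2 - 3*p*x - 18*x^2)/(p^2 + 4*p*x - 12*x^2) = (p^2 - 3*p*x - 18*x^2)/(p^2 + 4*p*x - 12*x^2)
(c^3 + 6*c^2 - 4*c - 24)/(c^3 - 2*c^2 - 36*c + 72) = (c + 2)/(c - 6)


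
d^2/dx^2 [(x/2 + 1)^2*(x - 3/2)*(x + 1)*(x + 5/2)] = 5*x^3 + 18*x^2 + 111*x/8 - 27/8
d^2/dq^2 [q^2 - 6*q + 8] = 2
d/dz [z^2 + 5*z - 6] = 2*z + 5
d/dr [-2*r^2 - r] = -4*r - 1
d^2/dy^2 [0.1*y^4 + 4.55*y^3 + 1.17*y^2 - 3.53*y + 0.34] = 1.2*y^2 + 27.3*y + 2.34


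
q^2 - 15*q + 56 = (q - 8)*(q - 7)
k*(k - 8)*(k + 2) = k^3 - 6*k^2 - 16*k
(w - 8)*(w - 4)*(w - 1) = w^3 - 13*w^2 + 44*w - 32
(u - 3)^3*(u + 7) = u^4 - 2*u^3 - 36*u^2 + 162*u - 189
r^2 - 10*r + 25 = (r - 5)^2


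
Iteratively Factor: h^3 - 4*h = (h)*(h^2 - 4) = h*(h + 2)*(h - 2)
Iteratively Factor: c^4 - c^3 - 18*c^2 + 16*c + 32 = (c - 2)*(c^3 + c^2 - 16*c - 16) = (c - 4)*(c - 2)*(c^2 + 5*c + 4) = (c - 4)*(c - 2)*(c + 4)*(c + 1)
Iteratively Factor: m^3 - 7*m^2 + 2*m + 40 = (m + 2)*(m^2 - 9*m + 20) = (m - 5)*(m + 2)*(m - 4)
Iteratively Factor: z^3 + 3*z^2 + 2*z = (z)*(z^2 + 3*z + 2) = z*(z + 2)*(z + 1)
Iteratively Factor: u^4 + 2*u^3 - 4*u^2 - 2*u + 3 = (u + 3)*(u^3 - u^2 - u + 1) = (u + 1)*(u + 3)*(u^2 - 2*u + 1) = (u - 1)*(u + 1)*(u + 3)*(u - 1)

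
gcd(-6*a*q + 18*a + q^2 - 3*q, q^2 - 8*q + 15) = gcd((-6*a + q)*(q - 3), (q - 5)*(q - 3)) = q - 3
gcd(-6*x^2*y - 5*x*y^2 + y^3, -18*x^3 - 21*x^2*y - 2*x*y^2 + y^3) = 6*x^2 + 5*x*y - y^2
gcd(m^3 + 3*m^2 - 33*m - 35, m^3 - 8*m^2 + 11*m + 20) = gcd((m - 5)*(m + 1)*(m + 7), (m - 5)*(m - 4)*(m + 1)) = m^2 - 4*m - 5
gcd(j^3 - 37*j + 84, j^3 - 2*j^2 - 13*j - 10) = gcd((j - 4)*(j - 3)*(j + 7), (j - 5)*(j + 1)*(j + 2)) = 1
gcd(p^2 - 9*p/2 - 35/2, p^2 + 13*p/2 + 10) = p + 5/2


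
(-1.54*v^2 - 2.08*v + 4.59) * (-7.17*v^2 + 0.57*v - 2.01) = 11.0418*v^4 + 14.0358*v^3 - 31.0005*v^2 + 6.7971*v - 9.2259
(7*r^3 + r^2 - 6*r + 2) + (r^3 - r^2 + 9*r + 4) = 8*r^3 + 3*r + 6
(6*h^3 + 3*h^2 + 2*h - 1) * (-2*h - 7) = -12*h^4 - 48*h^3 - 25*h^2 - 12*h + 7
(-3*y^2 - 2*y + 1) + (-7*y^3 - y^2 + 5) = -7*y^3 - 4*y^2 - 2*y + 6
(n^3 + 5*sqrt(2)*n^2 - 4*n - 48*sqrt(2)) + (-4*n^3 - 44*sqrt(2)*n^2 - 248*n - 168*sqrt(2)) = -3*n^3 - 39*sqrt(2)*n^2 - 252*n - 216*sqrt(2)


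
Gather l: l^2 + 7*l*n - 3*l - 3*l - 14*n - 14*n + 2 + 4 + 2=l^2 + l*(7*n - 6) - 28*n + 8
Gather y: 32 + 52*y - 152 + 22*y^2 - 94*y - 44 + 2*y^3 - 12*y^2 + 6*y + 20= 2*y^3 + 10*y^2 - 36*y - 144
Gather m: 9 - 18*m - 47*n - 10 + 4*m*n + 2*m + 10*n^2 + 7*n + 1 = m*(4*n - 16) + 10*n^2 - 40*n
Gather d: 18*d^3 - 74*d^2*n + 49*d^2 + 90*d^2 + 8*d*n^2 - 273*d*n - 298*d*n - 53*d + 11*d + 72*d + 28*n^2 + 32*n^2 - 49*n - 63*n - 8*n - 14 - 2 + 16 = 18*d^3 + d^2*(139 - 74*n) + d*(8*n^2 - 571*n + 30) + 60*n^2 - 120*n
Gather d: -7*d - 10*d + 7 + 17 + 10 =34 - 17*d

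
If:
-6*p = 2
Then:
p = -1/3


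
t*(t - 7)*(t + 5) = t^3 - 2*t^2 - 35*t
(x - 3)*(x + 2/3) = x^2 - 7*x/3 - 2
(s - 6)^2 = s^2 - 12*s + 36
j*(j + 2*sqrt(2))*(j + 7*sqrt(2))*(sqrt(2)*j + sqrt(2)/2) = sqrt(2)*j^4 + sqrt(2)*j^3/2 + 18*j^3 + 9*j^2 + 28*sqrt(2)*j^2 + 14*sqrt(2)*j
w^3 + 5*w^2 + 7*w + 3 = (w + 1)^2*(w + 3)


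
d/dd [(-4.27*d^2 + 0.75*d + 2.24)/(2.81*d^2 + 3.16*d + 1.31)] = (-15.6007*d^2 - 23.7762*d - 6.0959)/(7.8961*d^4 + 17.7592*d^3 + 17.3478*d^2 + 8.2792*d + 1.7161)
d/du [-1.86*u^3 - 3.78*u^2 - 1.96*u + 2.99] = -5.58*u^2 - 7.56*u - 1.96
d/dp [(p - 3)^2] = 2*p - 6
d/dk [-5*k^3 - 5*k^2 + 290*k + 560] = -15*k^2 - 10*k + 290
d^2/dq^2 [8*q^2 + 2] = 16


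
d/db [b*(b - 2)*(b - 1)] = 3*b^2 - 6*b + 2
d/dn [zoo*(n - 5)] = zoo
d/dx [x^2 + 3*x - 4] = 2*x + 3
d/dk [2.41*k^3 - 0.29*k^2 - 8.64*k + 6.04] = 7.23*k^2 - 0.58*k - 8.64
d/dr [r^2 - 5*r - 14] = 2*r - 5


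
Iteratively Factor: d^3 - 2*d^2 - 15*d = (d)*(d^2 - 2*d - 15) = d*(d + 3)*(d - 5)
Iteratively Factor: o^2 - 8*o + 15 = (o - 3)*(o - 5)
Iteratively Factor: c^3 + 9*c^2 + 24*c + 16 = (c + 4)*(c^2 + 5*c + 4) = (c + 4)^2*(c + 1)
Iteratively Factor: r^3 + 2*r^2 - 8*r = (r + 4)*(r^2 - 2*r) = r*(r + 4)*(r - 2)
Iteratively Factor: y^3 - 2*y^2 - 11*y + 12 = (y - 1)*(y^2 - y - 12) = (y - 4)*(y - 1)*(y + 3)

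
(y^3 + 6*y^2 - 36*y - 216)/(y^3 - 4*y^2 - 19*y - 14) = (-y^3 - 6*y^2 + 36*y + 216)/(-y^3 + 4*y^2 + 19*y + 14)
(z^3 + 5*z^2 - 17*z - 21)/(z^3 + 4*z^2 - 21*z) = (z + 1)/z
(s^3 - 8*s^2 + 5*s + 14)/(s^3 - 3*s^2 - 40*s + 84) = (s + 1)/(s + 6)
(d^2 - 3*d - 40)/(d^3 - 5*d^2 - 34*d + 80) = 1/(d - 2)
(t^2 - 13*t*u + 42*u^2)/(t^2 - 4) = (t^2 - 13*t*u + 42*u^2)/(t^2 - 4)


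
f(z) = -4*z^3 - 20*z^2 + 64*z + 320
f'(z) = -12*z^2 - 40*z + 64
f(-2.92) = 62.18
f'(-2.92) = 78.48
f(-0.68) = 268.49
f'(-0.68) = 85.65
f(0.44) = 343.95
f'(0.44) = 44.08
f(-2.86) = 66.94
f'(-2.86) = 80.24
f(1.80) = 347.07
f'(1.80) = -46.88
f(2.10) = 329.16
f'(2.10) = -72.92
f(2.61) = 279.68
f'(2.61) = -122.15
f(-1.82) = 161.39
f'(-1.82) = 97.05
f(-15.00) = 8360.00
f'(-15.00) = -2036.00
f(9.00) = -3640.00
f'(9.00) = -1268.00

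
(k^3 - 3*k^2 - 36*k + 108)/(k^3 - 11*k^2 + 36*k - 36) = (k + 6)/(k - 2)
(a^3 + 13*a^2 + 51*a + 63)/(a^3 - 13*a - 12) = (a^2 + 10*a + 21)/(a^2 - 3*a - 4)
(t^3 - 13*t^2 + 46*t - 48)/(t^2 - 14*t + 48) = (t^2 - 5*t + 6)/(t - 6)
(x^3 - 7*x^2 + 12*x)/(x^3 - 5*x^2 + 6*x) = (x - 4)/(x - 2)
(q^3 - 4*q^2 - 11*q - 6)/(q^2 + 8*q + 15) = (q^3 - 4*q^2 - 11*q - 6)/(q^2 + 8*q + 15)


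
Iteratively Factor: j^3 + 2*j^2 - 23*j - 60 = (j + 4)*(j^2 - 2*j - 15) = (j + 3)*(j + 4)*(j - 5)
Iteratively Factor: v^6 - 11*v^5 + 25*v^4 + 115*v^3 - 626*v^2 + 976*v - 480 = (v + 4)*(v^5 - 15*v^4 + 85*v^3 - 225*v^2 + 274*v - 120) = (v - 2)*(v + 4)*(v^4 - 13*v^3 + 59*v^2 - 107*v + 60) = (v - 3)*(v - 2)*(v + 4)*(v^3 - 10*v^2 + 29*v - 20) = (v - 4)*(v - 3)*(v - 2)*(v + 4)*(v^2 - 6*v + 5) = (v - 5)*(v - 4)*(v - 3)*(v - 2)*(v + 4)*(v - 1)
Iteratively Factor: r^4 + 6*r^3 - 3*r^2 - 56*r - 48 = (r + 1)*(r^3 + 5*r^2 - 8*r - 48) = (r - 3)*(r + 1)*(r^2 + 8*r + 16) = (r - 3)*(r + 1)*(r + 4)*(r + 4)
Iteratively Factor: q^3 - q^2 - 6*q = (q)*(q^2 - q - 6) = q*(q - 3)*(q + 2)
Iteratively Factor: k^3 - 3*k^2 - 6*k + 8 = (k - 1)*(k^2 - 2*k - 8) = (k - 4)*(k - 1)*(k + 2)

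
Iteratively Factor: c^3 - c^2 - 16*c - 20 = (c + 2)*(c^2 - 3*c - 10) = (c + 2)^2*(c - 5)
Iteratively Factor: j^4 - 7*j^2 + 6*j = (j)*(j^3 - 7*j + 6) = j*(j + 3)*(j^2 - 3*j + 2) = j*(j - 1)*(j + 3)*(j - 2)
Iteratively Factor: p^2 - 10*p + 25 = (p - 5)*(p - 5)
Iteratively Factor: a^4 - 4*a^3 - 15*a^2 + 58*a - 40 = (a - 1)*(a^3 - 3*a^2 - 18*a + 40) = (a - 2)*(a - 1)*(a^2 - a - 20) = (a - 5)*(a - 2)*(a - 1)*(a + 4)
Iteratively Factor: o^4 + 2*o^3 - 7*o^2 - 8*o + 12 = (o + 3)*(o^3 - o^2 - 4*o + 4) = (o + 2)*(o + 3)*(o^2 - 3*o + 2) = (o - 2)*(o + 2)*(o + 3)*(o - 1)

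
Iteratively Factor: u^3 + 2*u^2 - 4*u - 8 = (u - 2)*(u^2 + 4*u + 4) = (u - 2)*(u + 2)*(u + 2)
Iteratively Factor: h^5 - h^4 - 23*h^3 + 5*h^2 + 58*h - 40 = (h - 1)*(h^4 - 23*h^2 - 18*h + 40) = (h - 1)*(h + 4)*(h^3 - 4*h^2 - 7*h + 10) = (h - 5)*(h - 1)*(h + 4)*(h^2 + h - 2) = (h - 5)*(h - 1)^2*(h + 4)*(h + 2)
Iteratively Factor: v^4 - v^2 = (v)*(v^3 - v) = v*(v - 1)*(v^2 + v) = v*(v - 1)*(v + 1)*(v)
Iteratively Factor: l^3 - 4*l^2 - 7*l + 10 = (l - 1)*(l^2 - 3*l - 10) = (l - 5)*(l - 1)*(l + 2)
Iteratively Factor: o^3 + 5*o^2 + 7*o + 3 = (o + 1)*(o^2 + 4*o + 3) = (o + 1)^2*(o + 3)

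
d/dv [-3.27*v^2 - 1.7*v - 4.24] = -6.54*v - 1.7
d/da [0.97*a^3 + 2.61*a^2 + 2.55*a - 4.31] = 2.91*a^2 + 5.22*a + 2.55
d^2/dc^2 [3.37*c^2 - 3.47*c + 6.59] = 6.74000000000000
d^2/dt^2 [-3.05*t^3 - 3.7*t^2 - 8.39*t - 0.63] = -18.3*t - 7.4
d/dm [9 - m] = -1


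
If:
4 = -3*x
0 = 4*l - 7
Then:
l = 7/4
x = -4/3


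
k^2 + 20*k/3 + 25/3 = (k + 5/3)*(k + 5)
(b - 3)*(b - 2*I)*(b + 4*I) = b^3 - 3*b^2 + 2*I*b^2 + 8*b - 6*I*b - 24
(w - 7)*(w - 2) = w^2 - 9*w + 14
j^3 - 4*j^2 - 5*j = j*(j - 5)*(j + 1)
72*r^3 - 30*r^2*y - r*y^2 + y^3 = (-4*r + y)*(-3*r + y)*(6*r + y)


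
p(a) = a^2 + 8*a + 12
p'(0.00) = 8.00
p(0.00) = 12.00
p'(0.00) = 8.00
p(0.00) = 12.00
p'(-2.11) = 3.78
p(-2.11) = -0.43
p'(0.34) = 8.68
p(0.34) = 14.84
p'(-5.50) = -3.00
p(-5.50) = -1.75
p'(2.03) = 12.06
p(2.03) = 32.36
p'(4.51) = 17.02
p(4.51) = 68.42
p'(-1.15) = 5.70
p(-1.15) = 4.12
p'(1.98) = 11.96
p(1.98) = 31.76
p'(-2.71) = 2.58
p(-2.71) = -2.34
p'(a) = 2*a + 8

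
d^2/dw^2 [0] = 0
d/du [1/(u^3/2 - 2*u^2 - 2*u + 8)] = 2*(-3*u^2 + 8*u + 4)/(u^3 - 4*u^2 - 4*u + 16)^2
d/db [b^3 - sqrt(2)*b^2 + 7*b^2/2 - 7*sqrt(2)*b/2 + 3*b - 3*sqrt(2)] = 3*b^2 - 2*sqrt(2)*b + 7*b - 7*sqrt(2)/2 + 3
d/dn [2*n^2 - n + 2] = 4*n - 1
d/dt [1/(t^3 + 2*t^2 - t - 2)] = (-3*t^2 - 4*t + 1)/(t^3 + 2*t^2 - t - 2)^2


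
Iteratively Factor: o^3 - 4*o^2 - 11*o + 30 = (o - 2)*(o^2 - 2*o - 15) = (o - 2)*(o + 3)*(o - 5)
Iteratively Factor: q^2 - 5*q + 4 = (q - 1)*(q - 4)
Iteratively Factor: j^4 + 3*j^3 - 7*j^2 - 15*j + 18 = (j + 3)*(j^3 - 7*j + 6) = (j - 2)*(j + 3)*(j^2 + 2*j - 3) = (j - 2)*(j - 1)*(j + 3)*(j + 3)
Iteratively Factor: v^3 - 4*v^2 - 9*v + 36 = (v + 3)*(v^2 - 7*v + 12) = (v - 4)*(v + 3)*(v - 3)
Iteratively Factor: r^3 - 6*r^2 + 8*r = (r - 2)*(r^2 - 4*r) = r*(r - 2)*(r - 4)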